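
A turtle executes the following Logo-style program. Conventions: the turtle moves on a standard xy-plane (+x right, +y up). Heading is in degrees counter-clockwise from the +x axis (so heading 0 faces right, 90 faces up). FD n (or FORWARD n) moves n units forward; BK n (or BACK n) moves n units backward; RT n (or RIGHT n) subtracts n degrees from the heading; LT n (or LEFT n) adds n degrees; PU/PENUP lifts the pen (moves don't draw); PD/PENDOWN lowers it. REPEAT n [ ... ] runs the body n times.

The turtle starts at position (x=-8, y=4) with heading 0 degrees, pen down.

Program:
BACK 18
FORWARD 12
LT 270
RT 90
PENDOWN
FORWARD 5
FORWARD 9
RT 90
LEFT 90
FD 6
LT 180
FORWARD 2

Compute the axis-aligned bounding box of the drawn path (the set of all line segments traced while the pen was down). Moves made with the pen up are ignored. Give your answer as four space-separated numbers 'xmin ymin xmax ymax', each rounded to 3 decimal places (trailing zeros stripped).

Executing turtle program step by step:
Start: pos=(-8,4), heading=0, pen down
BK 18: (-8,4) -> (-26,4) [heading=0, draw]
FD 12: (-26,4) -> (-14,4) [heading=0, draw]
LT 270: heading 0 -> 270
RT 90: heading 270 -> 180
PD: pen down
FD 5: (-14,4) -> (-19,4) [heading=180, draw]
FD 9: (-19,4) -> (-28,4) [heading=180, draw]
RT 90: heading 180 -> 90
LT 90: heading 90 -> 180
FD 6: (-28,4) -> (-34,4) [heading=180, draw]
LT 180: heading 180 -> 0
FD 2: (-34,4) -> (-32,4) [heading=0, draw]
Final: pos=(-32,4), heading=0, 6 segment(s) drawn

Segment endpoints: x in {-34, -32, -28, -26, -19, -14, -8}, y in {4, 4, 4, 4}
xmin=-34, ymin=4, xmax=-8, ymax=4

Answer: -34 4 -8 4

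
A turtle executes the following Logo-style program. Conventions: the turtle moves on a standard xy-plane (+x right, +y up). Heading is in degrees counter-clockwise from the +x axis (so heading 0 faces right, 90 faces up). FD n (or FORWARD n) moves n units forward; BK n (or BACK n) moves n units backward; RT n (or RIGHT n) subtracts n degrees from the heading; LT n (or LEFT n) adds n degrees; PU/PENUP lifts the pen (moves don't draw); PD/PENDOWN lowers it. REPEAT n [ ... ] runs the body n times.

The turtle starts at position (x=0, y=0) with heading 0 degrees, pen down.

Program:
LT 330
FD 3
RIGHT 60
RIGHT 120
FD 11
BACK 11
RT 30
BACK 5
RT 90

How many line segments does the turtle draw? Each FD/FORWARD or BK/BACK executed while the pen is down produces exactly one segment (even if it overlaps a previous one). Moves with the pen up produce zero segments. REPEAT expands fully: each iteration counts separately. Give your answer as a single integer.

Executing turtle program step by step:
Start: pos=(0,0), heading=0, pen down
LT 330: heading 0 -> 330
FD 3: (0,0) -> (2.598,-1.5) [heading=330, draw]
RT 60: heading 330 -> 270
RT 120: heading 270 -> 150
FD 11: (2.598,-1.5) -> (-6.928,4) [heading=150, draw]
BK 11: (-6.928,4) -> (2.598,-1.5) [heading=150, draw]
RT 30: heading 150 -> 120
BK 5: (2.598,-1.5) -> (5.098,-5.83) [heading=120, draw]
RT 90: heading 120 -> 30
Final: pos=(5.098,-5.83), heading=30, 4 segment(s) drawn
Segments drawn: 4

Answer: 4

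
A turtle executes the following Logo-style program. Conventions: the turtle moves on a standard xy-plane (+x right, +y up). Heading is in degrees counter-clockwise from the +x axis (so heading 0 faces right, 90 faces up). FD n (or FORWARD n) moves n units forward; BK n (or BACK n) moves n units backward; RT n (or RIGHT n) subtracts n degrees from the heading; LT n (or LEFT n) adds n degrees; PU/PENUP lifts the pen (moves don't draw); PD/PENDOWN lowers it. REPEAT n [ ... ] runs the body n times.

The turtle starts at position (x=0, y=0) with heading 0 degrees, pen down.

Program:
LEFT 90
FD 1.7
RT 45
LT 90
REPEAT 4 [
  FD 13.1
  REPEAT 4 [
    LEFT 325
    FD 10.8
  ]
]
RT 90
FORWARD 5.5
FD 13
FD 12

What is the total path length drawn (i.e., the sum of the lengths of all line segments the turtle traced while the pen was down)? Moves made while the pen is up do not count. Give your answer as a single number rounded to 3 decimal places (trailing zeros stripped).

Answer: 257.4

Derivation:
Executing turtle program step by step:
Start: pos=(0,0), heading=0, pen down
LT 90: heading 0 -> 90
FD 1.7: (0,0) -> (0,1.7) [heading=90, draw]
RT 45: heading 90 -> 45
LT 90: heading 45 -> 135
REPEAT 4 [
  -- iteration 1/4 --
  FD 13.1: (0,1.7) -> (-9.263,10.963) [heading=135, draw]
  REPEAT 4 [
    -- iteration 1/4 --
    LT 325: heading 135 -> 100
    FD 10.8: (-9.263,10.963) -> (-11.138,21.599) [heading=100, draw]
    -- iteration 2/4 --
    LT 325: heading 100 -> 65
    FD 10.8: (-11.138,21.599) -> (-6.574,31.387) [heading=65, draw]
    -- iteration 3/4 --
    LT 325: heading 65 -> 30
    FD 10.8: (-6.574,31.387) -> (2.779,36.787) [heading=30, draw]
    -- iteration 4/4 --
    LT 325: heading 30 -> 355
    FD 10.8: (2.779,36.787) -> (13.538,35.846) [heading=355, draw]
  ]
  -- iteration 2/4 --
  FD 13.1: (13.538,35.846) -> (26.588,34.704) [heading=355, draw]
  REPEAT 4 [
    -- iteration 1/4 --
    LT 325: heading 355 -> 320
    FD 10.8: (26.588,34.704) -> (34.861,27.762) [heading=320, draw]
    -- iteration 2/4 --
    LT 325: heading 320 -> 285
    FD 10.8: (34.861,27.762) -> (37.656,17.33) [heading=285, draw]
    -- iteration 3/4 --
    LT 325: heading 285 -> 250
    FD 10.8: (37.656,17.33) -> (33.963,7.181) [heading=250, draw]
    -- iteration 4/4 --
    LT 325: heading 250 -> 215
    FD 10.8: (33.963,7.181) -> (25.116,0.987) [heading=215, draw]
  ]
  -- iteration 3/4 --
  FD 13.1: (25.116,0.987) -> (14.385,-6.527) [heading=215, draw]
  REPEAT 4 [
    -- iteration 1/4 --
    LT 325: heading 215 -> 180
    FD 10.8: (14.385,-6.527) -> (3.585,-6.527) [heading=180, draw]
    -- iteration 2/4 --
    LT 325: heading 180 -> 145
    FD 10.8: (3.585,-6.527) -> (-5.262,-0.333) [heading=145, draw]
    -- iteration 3/4 --
    LT 325: heading 145 -> 110
    FD 10.8: (-5.262,-0.333) -> (-8.956,9.816) [heading=110, draw]
    -- iteration 4/4 --
    LT 325: heading 110 -> 75
    FD 10.8: (-8.956,9.816) -> (-6.161,20.248) [heading=75, draw]
  ]
  -- iteration 4/4 --
  FD 13.1: (-6.161,20.248) -> (-2.77,32.902) [heading=75, draw]
  REPEAT 4 [
    -- iteration 1/4 --
    LT 325: heading 75 -> 40
    FD 10.8: (-2.77,32.902) -> (5.503,39.844) [heading=40, draw]
    -- iteration 2/4 --
    LT 325: heading 40 -> 5
    FD 10.8: (5.503,39.844) -> (16.262,40.785) [heading=5, draw]
    -- iteration 3/4 --
    LT 325: heading 5 -> 330
    FD 10.8: (16.262,40.785) -> (25.615,35.385) [heading=330, draw]
    -- iteration 4/4 --
    LT 325: heading 330 -> 295
    FD 10.8: (25.615,35.385) -> (30.18,25.597) [heading=295, draw]
  ]
]
RT 90: heading 295 -> 205
FD 5.5: (30.18,25.597) -> (25.195,23.273) [heading=205, draw]
FD 13: (25.195,23.273) -> (13.413,17.779) [heading=205, draw]
FD 12: (13.413,17.779) -> (2.537,12.707) [heading=205, draw]
Final: pos=(2.537,12.707), heading=205, 24 segment(s) drawn

Segment lengths:
  seg 1: (0,0) -> (0,1.7), length = 1.7
  seg 2: (0,1.7) -> (-9.263,10.963), length = 13.1
  seg 3: (-9.263,10.963) -> (-11.138,21.599), length = 10.8
  seg 4: (-11.138,21.599) -> (-6.574,31.387), length = 10.8
  seg 5: (-6.574,31.387) -> (2.779,36.787), length = 10.8
  seg 6: (2.779,36.787) -> (13.538,35.846), length = 10.8
  seg 7: (13.538,35.846) -> (26.588,34.704), length = 13.1
  seg 8: (26.588,34.704) -> (34.861,27.762), length = 10.8
  seg 9: (34.861,27.762) -> (37.656,17.33), length = 10.8
  seg 10: (37.656,17.33) -> (33.963,7.181), length = 10.8
  seg 11: (33.963,7.181) -> (25.116,0.987), length = 10.8
  seg 12: (25.116,0.987) -> (14.385,-6.527), length = 13.1
  seg 13: (14.385,-6.527) -> (3.585,-6.527), length = 10.8
  seg 14: (3.585,-6.527) -> (-5.262,-0.333), length = 10.8
  seg 15: (-5.262,-0.333) -> (-8.956,9.816), length = 10.8
  seg 16: (-8.956,9.816) -> (-6.161,20.248), length = 10.8
  seg 17: (-6.161,20.248) -> (-2.77,32.902), length = 13.1
  seg 18: (-2.77,32.902) -> (5.503,39.844), length = 10.8
  seg 19: (5.503,39.844) -> (16.262,40.785), length = 10.8
  seg 20: (16.262,40.785) -> (25.615,35.385), length = 10.8
  seg 21: (25.615,35.385) -> (30.18,25.597), length = 10.8
  seg 22: (30.18,25.597) -> (25.195,23.273), length = 5.5
  seg 23: (25.195,23.273) -> (13.413,17.779), length = 13
  seg 24: (13.413,17.779) -> (2.537,12.707), length = 12
Total = 257.4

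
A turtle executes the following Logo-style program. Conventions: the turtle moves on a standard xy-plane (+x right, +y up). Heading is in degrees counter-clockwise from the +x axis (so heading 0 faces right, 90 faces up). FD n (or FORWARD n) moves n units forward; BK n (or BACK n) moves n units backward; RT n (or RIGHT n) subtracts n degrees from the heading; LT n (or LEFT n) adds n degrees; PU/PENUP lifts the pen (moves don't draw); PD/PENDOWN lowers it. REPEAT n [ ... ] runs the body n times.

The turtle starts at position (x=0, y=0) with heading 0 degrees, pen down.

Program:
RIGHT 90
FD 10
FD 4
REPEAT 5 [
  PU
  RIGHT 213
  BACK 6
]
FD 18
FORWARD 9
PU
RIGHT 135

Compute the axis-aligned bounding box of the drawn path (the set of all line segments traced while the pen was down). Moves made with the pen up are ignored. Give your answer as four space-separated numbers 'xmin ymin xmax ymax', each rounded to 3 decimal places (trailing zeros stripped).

Answer: 0 -14 0 0

Derivation:
Executing turtle program step by step:
Start: pos=(0,0), heading=0, pen down
RT 90: heading 0 -> 270
FD 10: (0,0) -> (0,-10) [heading=270, draw]
FD 4: (0,-10) -> (0,-14) [heading=270, draw]
REPEAT 5 [
  -- iteration 1/5 --
  PU: pen up
  RT 213: heading 270 -> 57
  BK 6: (0,-14) -> (-3.268,-19.032) [heading=57, move]
  -- iteration 2/5 --
  PU: pen up
  RT 213: heading 57 -> 204
  BK 6: (-3.268,-19.032) -> (2.213,-16.592) [heading=204, move]
  -- iteration 3/5 --
  PU: pen up
  RT 213: heading 204 -> 351
  BK 6: (2.213,-16.592) -> (-3.713,-15.653) [heading=351, move]
  -- iteration 4/5 --
  PU: pen up
  RT 213: heading 351 -> 138
  BK 6: (-3.713,-15.653) -> (0.746,-19.668) [heading=138, move]
  -- iteration 5/5 --
  PU: pen up
  RT 213: heading 138 -> 285
  BK 6: (0.746,-19.668) -> (-0.807,-13.872) [heading=285, move]
]
FD 18: (-0.807,-13.872) -> (3.852,-31.259) [heading=285, move]
FD 9: (3.852,-31.259) -> (6.181,-39.952) [heading=285, move]
PU: pen up
RT 135: heading 285 -> 150
Final: pos=(6.181,-39.952), heading=150, 2 segment(s) drawn

Segment endpoints: x in {0, 0, 0}, y in {-14, -10, 0}
xmin=0, ymin=-14, xmax=0, ymax=0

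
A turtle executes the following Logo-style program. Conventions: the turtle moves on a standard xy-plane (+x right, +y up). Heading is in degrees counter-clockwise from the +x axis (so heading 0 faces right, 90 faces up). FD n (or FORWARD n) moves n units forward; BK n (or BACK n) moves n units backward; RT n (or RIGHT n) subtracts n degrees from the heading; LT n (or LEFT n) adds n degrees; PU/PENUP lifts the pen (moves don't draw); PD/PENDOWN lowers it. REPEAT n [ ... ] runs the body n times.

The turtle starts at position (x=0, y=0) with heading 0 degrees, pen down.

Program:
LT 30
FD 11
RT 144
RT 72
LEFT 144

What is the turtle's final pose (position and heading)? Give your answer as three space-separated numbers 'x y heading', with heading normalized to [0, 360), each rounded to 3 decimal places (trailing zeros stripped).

Answer: 9.526 5.5 318

Derivation:
Executing turtle program step by step:
Start: pos=(0,0), heading=0, pen down
LT 30: heading 0 -> 30
FD 11: (0,0) -> (9.526,5.5) [heading=30, draw]
RT 144: heading 30 -> 246
RT 72: heading 246 -> 174
LT 144: heading 174 -> 318
Final: pos=(9.526,5.5), heading=318, 1 segment(s) drawn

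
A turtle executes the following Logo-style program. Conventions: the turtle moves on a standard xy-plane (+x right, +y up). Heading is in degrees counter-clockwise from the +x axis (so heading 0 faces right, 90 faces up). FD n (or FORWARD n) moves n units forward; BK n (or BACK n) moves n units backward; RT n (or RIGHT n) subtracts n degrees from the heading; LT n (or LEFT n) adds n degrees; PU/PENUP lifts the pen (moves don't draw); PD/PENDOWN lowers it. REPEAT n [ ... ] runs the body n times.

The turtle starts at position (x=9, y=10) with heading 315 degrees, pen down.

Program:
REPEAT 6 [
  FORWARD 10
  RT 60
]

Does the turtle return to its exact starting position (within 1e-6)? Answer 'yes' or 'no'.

Answer: yes

Derivation:
Executing turtle program step by step:
Start: pos=(9,10), heading=315, pen down
REPEAT 6 [
  -- iteration 1/6 --
  FD 10: (9,10) -> (16.071,2.929) [heading=315, draw]
  RT 60: heading 315 -> 255
  -- iteration 2/6 --
  FD 10: (16.071,2.929) -> (13.483,-6.73) [heading=255, draw]
  RT 60: heading 255 -> 195
  -- iteration 3/6 --
  FD 10: (13.483,-6.73) -> (3.824,-9.319) [heading=195, draw]
  RT 60: heading 195 -> 135
  -- iteration 4/6 --
  FD 10: (3.824,-9.319) -> (-3.247,-2.247) [heading=135, draw]
  RT 60: heading 135 -> 75
  -- iteration 5/6 --
  FD 10: (-3.247,-2.247) -> (-0.659,7.412) [heading=75, draw]
  RT 60: heading 75 -> 15
  -- iteration 6/6 --
  FD 10: (-0.659,7.412) -> (9,10) [heading=15, draw]
  RT 60: heading 15 -> 315
]
Final: pos=(9,10), heading=315, 6 segment(s) drawn

Start position: (9, 10)
Final position: (9, 10)
Distance = 0; < 1e-6 -> CLOSED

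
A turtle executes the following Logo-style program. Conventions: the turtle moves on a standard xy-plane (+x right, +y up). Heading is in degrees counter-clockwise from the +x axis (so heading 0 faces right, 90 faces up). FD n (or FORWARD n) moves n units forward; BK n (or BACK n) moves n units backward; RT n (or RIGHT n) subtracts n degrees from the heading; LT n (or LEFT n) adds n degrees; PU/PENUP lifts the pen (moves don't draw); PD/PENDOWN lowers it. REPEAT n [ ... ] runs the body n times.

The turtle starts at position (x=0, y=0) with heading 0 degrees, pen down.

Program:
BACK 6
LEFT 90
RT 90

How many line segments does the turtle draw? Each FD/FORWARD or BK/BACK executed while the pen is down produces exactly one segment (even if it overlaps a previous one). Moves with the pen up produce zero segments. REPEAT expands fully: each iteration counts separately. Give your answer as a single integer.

Executing turtle program step by step:
Start: pos=(0,0), heading=0, pen down
BK 6: (0,0) -> (-6,0) [heading=0, draw]
LT 90: heading 0 -> 90
RT 90: heading 90 -> 0
Final: pos=(-6,0), heading=0, 1 segment(s) drawn
Segments drawn: 1

Answer: 1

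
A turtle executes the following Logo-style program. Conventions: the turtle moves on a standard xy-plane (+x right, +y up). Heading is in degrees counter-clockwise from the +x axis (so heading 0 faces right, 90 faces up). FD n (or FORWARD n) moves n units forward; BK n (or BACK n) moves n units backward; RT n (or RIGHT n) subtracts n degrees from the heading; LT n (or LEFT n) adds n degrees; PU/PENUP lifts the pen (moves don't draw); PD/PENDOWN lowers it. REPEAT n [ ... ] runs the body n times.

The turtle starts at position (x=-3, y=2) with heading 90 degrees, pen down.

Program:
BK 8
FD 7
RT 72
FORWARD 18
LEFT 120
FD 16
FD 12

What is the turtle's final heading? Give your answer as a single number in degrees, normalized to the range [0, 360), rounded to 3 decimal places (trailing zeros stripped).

Executing turtle program step by step:
Start: pos=(-3,2), heading=90, pen down
BK 8: (-3,2) -> (-3,-6) [heading=90, draw]
FD 7: (-3,-6) -> (-3,1) [heading=90, draw]
RT 72: heading 90 -> 18
FD 18: (-3,1) -> (14.119,6.562) [heading=18, draw]
LT 120: heading 18 -> 138
FD 16: (14.119,6.562) -> (2.229,17.268) [heading=138, draw]
FD 12: (2.229,17.268) -> (-6.689,25.298) [heading=138, draw]
Final: pos=(-6.689,25.298), heading=138, 5 segment(s) drawn

Answer: 138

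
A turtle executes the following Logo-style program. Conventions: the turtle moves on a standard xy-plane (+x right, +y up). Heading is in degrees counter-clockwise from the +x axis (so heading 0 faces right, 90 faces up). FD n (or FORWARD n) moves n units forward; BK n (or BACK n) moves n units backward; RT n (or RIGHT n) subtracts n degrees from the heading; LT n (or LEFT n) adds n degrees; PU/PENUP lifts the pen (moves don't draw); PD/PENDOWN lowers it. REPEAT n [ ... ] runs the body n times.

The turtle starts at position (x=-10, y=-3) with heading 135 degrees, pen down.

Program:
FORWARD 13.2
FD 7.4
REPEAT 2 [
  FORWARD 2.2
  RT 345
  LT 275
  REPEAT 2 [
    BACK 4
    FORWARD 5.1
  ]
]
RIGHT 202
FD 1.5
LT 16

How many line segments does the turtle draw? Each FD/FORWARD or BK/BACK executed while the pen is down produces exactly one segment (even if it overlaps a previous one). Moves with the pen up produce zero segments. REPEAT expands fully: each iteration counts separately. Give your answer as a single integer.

Answer: 13

Derivation:
Executing turtle program step by step:
Start: pos=(-10,-3), heading=135, pen down
FD 13.2: (-10,-3) -> (-19.334,6.334) [heading=135, draw]
FD 7.4: (-19.334,6.334) -> (-24.566,11.566) [heading=135, draw]
REPEAT 2 [
  -- iteration 1/2 --
  FD 2.2: (-24.566,11.566) -> (-26.122,13.122) [heading=135, draw]
  RT 345: heading 135 -> 150
  LT 275: heading 150 -> 65
  REPEAT 2 [
    -- iteration 1/2 --
    BK 4: (-26.122,13.122) -> (-27.813,9.497) [heading=65, draw]
    FD 5.1: (-27.813,9.497) -> (-25.657,14.119) [heading=65, draw]
    -- iteration 2/2 --
    BK 4: (-25.657,14.119) -> (-27.348,10.494) [heading=65, draw]
    FD 5.1: (-27.348,10.494) -> (-25.192,15.116) [heading=65, draw]
  ]
  -- iteration 2/2 --
  FD 2.2: (-25.192,15.116) -> (-24.263,17.11) [heading=65, draw]
  RT 345: heading 65 -> 80
  LT 275: heading 80 -> 355
  REPEAT 2 [
    -- iteration 1/2 --
    BK 4: (-24.263,17.11) -> (-28.247,17.458) [heading=355, draw]
    FD 5.1: (-28.247,17.458) -> (-23.167,17.014) [heading=355, draw]
    -- iteration 2/2 --
    BK 4: (-23.167,17.014) -> (-27.151,17.363) [heading=355, draw]
    FD 5.1: (-27.151,17.363) -> (-22.071,16.918) [heading=355, draw]
  ]
]
RT 202: heading 355 -> 153
FD 1.5: (-22.071,16.918) -> (-23.407,17.599) [heading=153, draw]
LT 16: heading 153 -> 169
Final: pos=(-23.407,17.599), heading=169, 13 segment(s) drawn
Segments drawn: 13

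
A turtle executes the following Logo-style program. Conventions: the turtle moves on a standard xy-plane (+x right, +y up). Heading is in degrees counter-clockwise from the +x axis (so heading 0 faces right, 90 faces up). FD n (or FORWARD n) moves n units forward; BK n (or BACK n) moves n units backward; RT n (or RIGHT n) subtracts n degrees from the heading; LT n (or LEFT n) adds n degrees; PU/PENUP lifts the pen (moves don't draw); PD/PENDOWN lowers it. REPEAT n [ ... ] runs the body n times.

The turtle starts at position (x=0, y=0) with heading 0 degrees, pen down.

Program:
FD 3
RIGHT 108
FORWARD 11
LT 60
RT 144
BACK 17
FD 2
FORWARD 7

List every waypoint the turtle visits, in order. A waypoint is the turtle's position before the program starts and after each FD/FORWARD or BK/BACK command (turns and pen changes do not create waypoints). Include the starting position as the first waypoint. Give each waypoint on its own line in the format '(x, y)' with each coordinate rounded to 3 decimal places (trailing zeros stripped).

Executing turtle program step by step:
Start: pos=(0,0), heading=0, pen down
FD 3: (0,0) -> (3,0) [heading=0, draw]
RT 108: heading 0 -> 252
FD 11: (3,0) -> (-0.399,-10.462) [heading=252, draw]
LT 60: heading 252 -> 312
RT 144: heading 312 -> 168
BK 17: (-0.399,-10.462) -> (16.229,-13.996) [heading=168, draw]
FD 2: (16.229,-13.996) -> (14.273,-13.58) [heading=168, draw]
FD 7: (14.273,-13.58) -> (7.426,-12.125) [heading=168, draw]
Final: pos=(7.426,-12.125), heading=168, 5 segment(s) drawn
Waypoints (6 total):
(0, 0)
(3, 0)
(-0.399, -10.462)
(16.229, -13.996)
(14.273, -13.58)
(7.426, -12.125)

Answer: (0, 0)
(3, 0)
(-0.399, -10.462)
(16.229, -13.996)
(14.273, -13.58)
(7.426, -12.125)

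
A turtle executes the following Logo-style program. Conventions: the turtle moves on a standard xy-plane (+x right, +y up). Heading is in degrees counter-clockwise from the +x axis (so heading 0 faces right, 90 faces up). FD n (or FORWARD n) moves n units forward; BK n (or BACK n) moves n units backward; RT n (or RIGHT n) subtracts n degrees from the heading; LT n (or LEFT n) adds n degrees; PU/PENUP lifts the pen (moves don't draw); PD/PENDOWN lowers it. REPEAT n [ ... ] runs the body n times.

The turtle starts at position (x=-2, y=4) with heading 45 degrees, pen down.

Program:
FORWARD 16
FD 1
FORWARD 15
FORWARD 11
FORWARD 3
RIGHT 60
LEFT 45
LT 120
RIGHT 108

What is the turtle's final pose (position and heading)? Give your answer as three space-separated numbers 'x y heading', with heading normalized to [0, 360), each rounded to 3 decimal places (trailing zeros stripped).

Answer: 30.527 36.527 42

Derivation:
Executing turtle program step by step:
Start: pos=(-2,4), heading=45, pen down
FD 16: (-2,4) -> (9.314,15.314) [heading=45, draw]
FD 1: (9.314,15.314) -> (10.021,16.021) [heading=45, draw]
FD 15: (10.021,16.021) -> (20.627,26.627) [heading=45, draw]
FD 11: (20.627,26.627) -> (28.406,34.406) [heading=45, draw]
FD 3: (28.406,34.406) -> (30.527,36.527) [heading=45, draw]
RT 60: heading 45 -> 345
LT 45: heading 345 -> 30
LT 120: heading 30 -> 150
RT 108: heading 150 -> 42
Final: pos=(30.527,36.527), heading=42, 5 segment(s) drawn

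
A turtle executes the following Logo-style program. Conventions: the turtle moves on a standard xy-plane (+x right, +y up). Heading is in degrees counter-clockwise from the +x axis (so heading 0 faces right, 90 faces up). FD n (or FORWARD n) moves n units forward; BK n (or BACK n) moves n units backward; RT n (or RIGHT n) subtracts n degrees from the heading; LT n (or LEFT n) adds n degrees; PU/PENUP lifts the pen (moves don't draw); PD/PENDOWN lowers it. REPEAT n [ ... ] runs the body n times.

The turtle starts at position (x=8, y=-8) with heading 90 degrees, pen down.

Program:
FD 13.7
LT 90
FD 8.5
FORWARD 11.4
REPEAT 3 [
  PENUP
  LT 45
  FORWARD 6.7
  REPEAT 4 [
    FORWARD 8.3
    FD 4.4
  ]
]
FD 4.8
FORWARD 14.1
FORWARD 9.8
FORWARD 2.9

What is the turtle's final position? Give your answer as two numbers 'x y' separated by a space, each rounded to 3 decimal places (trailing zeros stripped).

Answer: 10.445 -155.462

Derivation:
Executing turtle program step by step:
Start: pos=(8,-8), heading=90, pen down
FD 13.7: (8,-8) -> (8,5.7) [heading=90, draw]
LT 90: heading 90 -> 180
FD 8.5: (8,5.7) -> (-0.5,5.7) [heading=180, draw]
FD 11.4: (-0.5,5.7) -> (-11.9,5.7) [heading=180, draw]
REPEAT 3 [
  -- iteration 1/3 --
  PU: pen up
  LT 45: heading 180 -> 225
  FD 6.7: (-11.9,5.7) -> (-16.638,0.962) [heading=225, move]
  REPEAT 4 [
    -- iteration 1/4 --
    FD 8.3: (-16.638,0.962) -> (-22.507,-4.907) [heading=225, move]
    FD 4.4: (-22.507,-4.907) -> (-25.618,-8.018) [heading=225, move]
    -- iteration 2/4 --
    FD 8.3: (-25.618,-8.018) -> (-31.487,-13.887) [heading=225, move]
    FD 4.4: (-31.487,-13.887) -> (-34.598,-16.998) [heading=225, move]
    -- iteration 3/4 --
    FD 8.3: (-34.598,-16.998) -> (-40.467,-22.867) [heading=225, move]
    FD 4.4: (-40.467,-22.867) -> (-43.578,-25.978) [heading=225, move]
    -- iteration 4/4 --
    FD 8.3: (-43.578,-25.978) -> (-49.447,-31.847) [heading=225, move]
    FD 4.4: (-49.447,-31.847) -> (-52.559,-34.959) [heading=225, move]
  ]
  -- iteration 2/3 --
  PU: pen up
  LT 45: heading 225 -> 270
  FD 6.7: (-52.559,-34.959) -> (-52.559,-41.659) [heading=270, move]
  REPEAT 4 [
    -- iteration 1/4 --
    FD 8.3: (-52.559,-41.659) -> (-52.559,-49.959) [heading=270, move]
    FD 4.4: (-52.559,-49.959) -> (-52.559,-54.359) [heading=270, move]
    -- iteration 2/4 --
    FD 8.3: (-52.559,-54.359) -> (-52.559,-62.659) [heading=270, move]
    FD 4.4: (-52.559,-62.659) -> (-52.559,-67.059) [heading=270, move]
    -- iteration 3/4 --
    FD 8.3: (-52.559,-67.059) -> (-52.559,-75.359) [heading=270, move]
    FD 4.4: (-52.559,-75.359) -> (-52.559,-79.759) [heading=270, move]
    -- iteration 4/4 --
    FD 8.3: (-52.559,-79.759) -> (-52.559,-88.059) [heading=270, move]
    FD 4.4: (-52.559,-88.059) -> (-52.559,-92.459) [heading=270, move]
  ]
  -- iteration 3/3 --
  PU: pen up
  LT 45: heading 270 -> 315
  FD 6.7: (-52.559,-92.459) -> (-47.821,-97.196) [heading=315, move]
  REPEAT 4 [
    -- iteration 1/4 --
    FD 8.3: (-47.821,-97.196) -> (-41.952,-103.065) [heading=315, move]
    FD 4.4: (-41.952,-103.065) -> (-38.841,-106.177) [heading=315, move]
    -- iteration 2/4 --
    FD 8.3: (-38.841,-106.177) -> (-32.972,-112.045) [heading=315, move]
    FD 4.4: (-32.972,-112.045) -> (-29.861,-115.157) [heading=315, move]
    -- iteration 3/4 --
    FD 8.3: (-29.861,-115.157) -> (-23.992,-121.026) [heading=315, move]
    FD 4.4: (-23.992,-121.026) -> (-20.88,-124.137) [heading=315, move]
    -- iteration 4/4 --
    FD 8.3: (-20.88,-124.137) -> (-15.011,-130.006) [heading=315, move]
    FD 4.4: (-15.011,-130.006) -> (-11.9,-133.117) [heading=315, move]
  ]
]
FD 4.8: (-11.9,-133.117) -> (-8.506,-136.511) [heading=315, move]
FD 14.1: (-8.506,-136.511) -> (1.464,-146.482) [heading=315, move]
FD 9.8: (1.464,-146.482) -> (8.394,-153.411) [heading=315, move]
FD 2.9: (8.394,-153.411) -> (10.445,-155.462) [heading=315, move]
Final: pos=(10.445,-155.462), heading=315, 3 segment(s) drawn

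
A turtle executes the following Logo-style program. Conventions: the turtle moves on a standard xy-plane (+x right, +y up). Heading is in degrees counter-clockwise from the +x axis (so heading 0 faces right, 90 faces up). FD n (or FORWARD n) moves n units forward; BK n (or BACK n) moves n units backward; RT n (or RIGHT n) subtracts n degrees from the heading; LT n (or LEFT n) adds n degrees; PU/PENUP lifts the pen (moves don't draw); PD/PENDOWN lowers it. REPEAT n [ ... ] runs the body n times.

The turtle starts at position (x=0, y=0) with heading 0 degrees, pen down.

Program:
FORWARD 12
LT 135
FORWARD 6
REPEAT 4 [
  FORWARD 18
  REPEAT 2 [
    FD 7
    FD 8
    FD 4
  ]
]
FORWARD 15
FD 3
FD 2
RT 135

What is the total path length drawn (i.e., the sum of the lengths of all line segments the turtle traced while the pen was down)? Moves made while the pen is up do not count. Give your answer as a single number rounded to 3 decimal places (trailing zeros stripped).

Executing turtle program step by step:
Start: pos=(0,0), heading=0, pen down
FD 12: (0,0) -> (12,0) [heading=0, draw]
LT 135: heading 0 -> 135
FD 6: (12,0) -> (7.757,4.243) [heading=135, draw]
REPEAT 4 [
  -- iteration 1/4 --
  FD 18: (7.757,4.243) -> (-4.971,16.971) [heading=135, draw]
  REPEAT 2 [
    -- iteration 1/2 --
    FD 7: (-4.971,16.971) -> (-9.92,21.92) [heading=135, draw]
    FD 8: (-9.92,21.92) -> (-15.577,27.577) [heading=135, draw]
    FD 4: (-15.577,27.577) -> (-18.406,30.406) [heading=135, draw]
    -- iteration 2/2 --
    FD 7: (-18.406,30.406) -> (-23.355,35.355) [heading=135, draw]
    FD 8: (-23.355,35.355) -> (-29.012,41.012) [heading=135, draw]
    FD 4: (-29.012,41.012) -> (-31.841,43.841) [heading=135, draw]
  ]
  -- iteration 2/4 --
  FD 18: (-31.841,43.841) -> (-44.569,56.569) [heading=135, draw]
  REPEAT 2 [
    -- iteration 1/2 --
    FD 7: (-44.569,56.569) -> (-49.518,61.518) [heading=135, draw]
    FD 8: (-49.518,61.518) -> (-55.175,67.175) [heading=135, draw]
    FD 4: (-55.175,67.175) -> (-58.004,70.004) [heading=135, draw]
    -- iteration 2/2 --
    FD 7: (-58.004,70.004) -> (-62.953,74.953) [heading=135, draw]
    FD 8: (-62.953,74.953) -> (-68.61,80.61) [heading=135, draw]
    FD 4: (-68.61,80.61) -> (-71.439,83.439) [heading=135, draw]
  ]
  -- iteration 3/4 --
  FD 18: (-71.439,83.439) -> (-84.167,96.167) [heading=135, draw]
  REPEAT 2 [
    -- iteration 1/2 --
    FD 7: (-84.167,96.167) -> (-89.116,101.116) [heading=135, draw]
    FD 8: (-89.116,101.116) -> (-94.773,106.773) [heading=135, draw]
    FD 4: (-94.773,106.773) -> (-97.602,109.602) [heading=135, draw]
    -- iteration 2/2 --
    FD 7: (-97.602,109.602) -> (-102.551,114.551) [heading=135, draw]
    FD 8: (-102.551,114.551) -> (-108.208,120.208) [heading=135, draw]
    FD 4: (-108.208,120.208) -> (-111.037,123.037) [heading=135, draw]
  ]
  -- iteration 4/4 --
  FD 18: (-111.037,123.037) -> (-123.765,135.765) [heading=135, draw]
  REPEAT 2 [
    -- iteration 1/2 --
    FD 7: (-123.765,135.765) -> (-128.714,140.714) [heading=135, draw]
    FD 8: (-128.714,140.714) -> (-134.371,146.371) [heading=135, draw]
    FD 4: (-134.371,146.371) -> (-137.2,149.2) [heading=135, draw]
    -- iteration 2/2 --
    FD 7: (-137.2,149.2) -> (-142.149,154.149) [heading=135, draw]
    FD 8: (-142.149,154.149) -> (-147.806,159.806) [heading=135, draw]
    FD 4: (-147.806,159.806) -> (-150.635,162.635) [heading=135, draw]
  ]
]
FD 15: (-150.635,162.635) -> (-161.241,173.241) [heading=135, draw]
FD 3: (-161.241,173.241) -> (-163.362,175.362) [heading=135, draw]
FD 2: (-163.362,175.362) -> (-164.777,176.777) [heading=135, draw]
RT 135: heading 135 -> 0
Final: pos=(-164.777,176.777), heading=0, 33 segment(s) drawn

Segment lengths:
  seg 1: (0,0) -> (12,0), length = 12
  seg 2: (12,0) -> (7.757,4.243), length = 6
  seg 3: (7.757,4.243) -> (-4.971,16.971), length = 18
  seg 4: (-4.971,16.971) -> (-9.92,21.92), length = 7
  seg 5: (-9.92,21.92) -> (-15.577,27.577), length = 8
  seg 6: (-15.577,27.577) -> (-18.406,30.406), length = 4
  seg 7: (-18.406,30.406) -> (-23.355,35.355), length = 7
  seg 8: (-23.355,35.355) -> (-29.012,41.012), length = 8
  seg 9: (-29.012,41.012) -> (-31.841,43.841), length = 4
  seg 10: (-31.841,43.841) -> (-44.569,56.569), length = 18
  seg 11: (-44.569,56.569) -> (-49.518,61.518), length = 7
  seg 12: (-49.518,61.518) -> (-55.175,67.175), length = 8
  seg 13: (-55.175,67.175) -> (-58.004,70.004), length = 4
  seg 14: (-58.004,70.004) -> (-62.953,74.953), length = 7
  seg 15: (-62.953,74.953) -> (-68.61,80.61), length = 8
  seg 16: (-68.61,80.61) -> (-71.439,83.439), length = 4
  seg 17: (-71.439,83.439) -> (-84.167,96.167), length = 18
  seg 18: (-84.167,96.167) -> (-89.116,101.116), length = 7
  seg 19: (-89.116,101.116) -> (-94.773,106.773), length = 8
  seg 20: (-94.773,106.773) -> (-97.602,109.602), length = 4
  seg 21: (-97.602,109.602) -> (-102.551,114.551), length = 7
  seg 22: (-102.551,114.551) -> (-108.208,120.208), length = 8
  seg 23: (-108.208,120.208) -> (-111.037,123.037), length = 4
  seg 24: (-111.037,123.037) -> (-123.765,135.765), length = 18
  seg 25: (-123.765,135.765) -> (-128.714,140.714), length = 7
  seg 26: (-128.714,140.714) -> (-134.371,146.371), length = 8
  seg 27: (-134.371,146.371) -> (-137.2,149.2), length = 4
  seg 28: (-137.2,149.2) -> (-142.149,154.149), length = 7
  seg 29: (-142.149,154.149) -> (-147.806,159.806), length = 8
  seg 30: (-147.806,159.806) -> (-150.635,162.635), length = 4
  seg 31: (-150.635,162.635) -> (-161.241,173.241), length = 15
  seg 32: (-161.241,173.241) -> (-163.362,175.362), length = 3
  seg 33: (-163.362,175.362) -> (-164.777,176.777), length = 2
Total = 262

Answer: 262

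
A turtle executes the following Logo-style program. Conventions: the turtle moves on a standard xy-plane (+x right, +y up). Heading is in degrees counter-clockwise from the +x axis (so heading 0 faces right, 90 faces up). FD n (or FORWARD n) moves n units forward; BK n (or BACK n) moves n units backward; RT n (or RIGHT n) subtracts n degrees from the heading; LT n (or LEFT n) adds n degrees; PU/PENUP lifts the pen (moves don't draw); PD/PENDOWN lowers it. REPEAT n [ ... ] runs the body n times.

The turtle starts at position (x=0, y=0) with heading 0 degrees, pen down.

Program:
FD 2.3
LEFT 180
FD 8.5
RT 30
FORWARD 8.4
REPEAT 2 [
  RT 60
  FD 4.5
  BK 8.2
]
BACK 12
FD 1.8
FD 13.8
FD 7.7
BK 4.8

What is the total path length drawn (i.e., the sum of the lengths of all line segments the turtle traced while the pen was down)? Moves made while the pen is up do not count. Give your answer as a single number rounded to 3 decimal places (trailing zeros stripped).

Answer: 84.7

Derivation:
Executing turtle program step by step:
Start: pos=(0,0), heading=0, pen down
FD 2.3: (0,0) -> (2.3,0) [heading=0, draw]
LT 180: heading 0 -> 180
FD 8.5: (2.3,0) -> (-6.2,0) [heading=180, draw]
RT 30: heading 180 -> 150
FD 8.4: (-6.2,0) -> (-13.475,4.2) [heading=150, draw]
REPEAT 2 [
  -- iteration 1/2 --
  RT 60: heading 150 -> 90
  FD 4.5: (-13.475,4.2) -> (-13.475,8.7) [heading=90, draw]
  BK 8.2: (-13.475,8.7) -> (-13.475,0.5) [heading=90, draw]
  -- iteration 2/2 --
  RT 60: heading 90 -> 30
  FD 4.5: (-13.475,0.5) -> (-9.577,2.75) [heading=30, draw]
  BK 8.2: (-9.577,2.75) -> (-16.679,-1.35) [heading=30, draw]
]
BK 12: (-16.679,-1.35) -> (-27.071,-7.35) [heading=30, draw]
FD 1.8: (-27.071,-7.35) -> (-25.512,-6.45) [heading=30, draw]
FD 13.8: (-25.512,-6.45) -> (-13.561,0.45) [heading=30, draw]
FD 7.7: (-13.561,0.45) -> (-6.893,4.3) [heading=30, draw]
BK 4.8: (-6.893,4.3) -> (-11.05,1.9) [heading=30, draw]
Final: pos=(-11.05,1.9), heading=30, 12 segment(s) drawn

Segment lengths:
  seg 1: (0,0) -> (2.3,0), length = 2.3
  seg 2: (2.3,0) -> (-6.2,0), length = 8.5
  seg 3: (-6.2,0) -> (-13.475,4.2), length = 8.4
  seg 4: (-13.475,4.2) -> (-13.475,8.7), length = 4.5
  seg 5: (-13.475,8.7) -> (-13.475,0.5), length = 8.2
  seg 6: (-13.475,0.5) -> (-9.577,2.75), length = 4.5
  seg 7: (-9.577,2.75) -> (-16.679,-1.35), length = 8.2
  seg 8: (-16.679,-1.35) -> (-27.071,-7.35), length = 12
  seg 9: (-27.071,-7.35) -> (-25.512,-6.45), length = 1.8
  seg 10: (-25.512,-6.45) -> (-13.561,0.45), length = 13.8
  seg 11: (-13.561,0.45) -> (-6.893,4.3), length = 7.7
  seg 12: (-6.893,4.3) -> (-11.05,1.9), length = 4.8
Total = 84.7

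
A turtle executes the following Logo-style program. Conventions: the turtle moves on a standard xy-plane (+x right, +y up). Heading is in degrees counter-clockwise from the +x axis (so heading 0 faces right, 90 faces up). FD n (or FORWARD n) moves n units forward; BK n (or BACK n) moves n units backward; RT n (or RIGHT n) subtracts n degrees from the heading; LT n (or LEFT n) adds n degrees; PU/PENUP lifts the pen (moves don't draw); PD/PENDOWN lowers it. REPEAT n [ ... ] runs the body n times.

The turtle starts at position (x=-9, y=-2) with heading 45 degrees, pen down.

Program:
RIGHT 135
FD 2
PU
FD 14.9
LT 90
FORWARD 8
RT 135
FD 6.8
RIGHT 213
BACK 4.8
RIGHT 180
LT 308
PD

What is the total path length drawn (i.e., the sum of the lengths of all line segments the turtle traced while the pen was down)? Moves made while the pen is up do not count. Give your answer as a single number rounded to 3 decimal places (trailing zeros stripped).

Executing turtle program step by step:
Start: pos=(-9,-2), heading=45, pen down
RT 135: heading 45 -> 270
FD 2: (-9,-2) -> (-9,-4) [heading=270, draw]
PU: pen up
FD 14.9: (-9,-4) -> (-9,-18.9) [heading=270, move]
LT 90: heading 270 -> 0
FD 8: (-9,-18.9) -> (-1,-18.9) [heading=0, move]
RT 135: heading 0 -> 225
FD 6.8: (-1,-18.9) -> (-5.808,-23.708) [heading=225, move]
RT 213: heading 225 -> 12
BK 4.8: (-5.808,-23.708) -> (-10.503,-24.706) [heading=12, move]
RT 180: heading 12 -> 192
LT 308: heading 192 -> 140
PD: pen down
Final: pos=(-10.503,-24.706), heading=140, 1 segment(s) drawn

Segment lengths:
  seg 1: (-9,-2) -> (-9,-4), length = 2
Total = 2

Answer: 2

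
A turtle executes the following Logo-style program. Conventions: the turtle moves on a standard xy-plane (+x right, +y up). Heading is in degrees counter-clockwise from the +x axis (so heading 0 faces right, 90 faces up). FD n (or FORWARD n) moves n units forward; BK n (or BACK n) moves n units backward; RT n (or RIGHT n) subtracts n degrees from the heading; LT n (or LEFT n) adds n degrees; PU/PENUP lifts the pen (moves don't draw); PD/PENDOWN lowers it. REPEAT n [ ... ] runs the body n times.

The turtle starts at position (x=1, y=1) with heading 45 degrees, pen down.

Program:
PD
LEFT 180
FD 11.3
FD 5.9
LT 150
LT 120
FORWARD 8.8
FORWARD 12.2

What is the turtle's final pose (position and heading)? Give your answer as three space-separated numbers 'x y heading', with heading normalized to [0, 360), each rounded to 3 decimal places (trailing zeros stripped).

Answer: -26.011 3.687 135

Derivation:
Executing turtle program step by step:
Start: pos=(1,1), heading=45, pen down
PD: pen down
LT 180: heading 45 -> 225
FD 11.3: (1,1) -> (-6.99,-6.99) [heading=225, draw]
FD 5.9: (-6.99,-6.99) -> (-11.162,-11.162) [heading=225, draw]
LT 150: heading 225 -> 15
LT 120: heading 15 -> 135
FD 8.8: (-11.162,-11.162) -> (-17.385,-4.94) [heading=135, draw]
FD 12.2: (-17.385,-4.94) -> (-26.011,3.687) [heading=135, draw]
Final: pos=(-26.011,3.687), heading=135, 4 segment(s) drawn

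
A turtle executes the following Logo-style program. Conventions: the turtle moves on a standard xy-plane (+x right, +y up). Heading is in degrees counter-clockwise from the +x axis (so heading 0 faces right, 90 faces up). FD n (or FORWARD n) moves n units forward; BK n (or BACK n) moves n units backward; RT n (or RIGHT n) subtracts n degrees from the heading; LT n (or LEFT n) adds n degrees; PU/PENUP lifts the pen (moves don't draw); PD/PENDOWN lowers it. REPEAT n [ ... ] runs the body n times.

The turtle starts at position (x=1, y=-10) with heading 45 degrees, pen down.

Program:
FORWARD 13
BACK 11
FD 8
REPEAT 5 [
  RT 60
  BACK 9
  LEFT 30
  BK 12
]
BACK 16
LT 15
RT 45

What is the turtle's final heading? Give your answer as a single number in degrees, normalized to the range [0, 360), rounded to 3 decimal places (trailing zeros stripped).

Answer: 225

Derivation:
Executing turtle program step by step:
Start: pos=(1,-10), heading=45, pen down
FD 13: (1,-10) -> (10.192,-0.808) [heading=45, draw]
BK 11: (10.192,-0.808) -> (2.414,-8.586) [heading=45, draw]
FD 8: (2.414,-8.586) -> (8.071,-2.929) [heading=45, draw]
REPEAT 5 [
  -- iteration 1/5 --
  RT 60: heading 45 -> 345
  BK 9: (8.071,-2.929) -> (-0.622,-0.6) [heading=345, draw]
  LT 30: heading 345 -> 15
  BK 12: (-0.622,-0.6) -> (-12.213,-3.705) [heading=15, draw]
  -- iteration 2/5 --
  RT 60: heading 15 -> 315
  BK 9: (-12.213,-3.705) -> (-18.577,2.659) [heading=315, draw]
  LT 30: heading 315 -> 345
  BK 12: (-18.577,2.659) -> (-30.168,5.764) [heading=345, draw]
  -- iteration 3/5 --
  RT 60: heading 345 -> 285
  BK 9: (-30.168,5.764) -> (-32.498,14.458) [heading=285, draw]
  LT 30: heading 285 -> 315
  BK 12: (-32.498,14.458) -> (-40.983,22.943) [heading=315, draw]
  -- iteration 4/5 --
  RT 60: heading 315 -> 255
  BK 9: (-40.983,22.943) -> (-38.654,31.636) [heading=255, draw]
  LT 30: heading 255 -> 285
  BK 12: (-38.654,31.636) -> (-41.76,43.227) [heading=285, draw]
  -- iteration 5/5 --
  RT 60: heading 285 -> 225
  BK 9: (-41.76,43.227) -> (-35.396,49.591) [heading=225, draw]
  LT 30: heading 225 -> 255
  BK 12: (-35.396,49.591) -> (-32.29,61.183) [heading=255, draw]
]
BK 16: (-32.29,61.183) -> (-28.149,76.637) [heading=255, draw]
LT 15: heading 255 -> 270
RT 45: heading 270 -> 225
Final: pos=(-28.149,76.637), heading=225, 14 segment(s) drawn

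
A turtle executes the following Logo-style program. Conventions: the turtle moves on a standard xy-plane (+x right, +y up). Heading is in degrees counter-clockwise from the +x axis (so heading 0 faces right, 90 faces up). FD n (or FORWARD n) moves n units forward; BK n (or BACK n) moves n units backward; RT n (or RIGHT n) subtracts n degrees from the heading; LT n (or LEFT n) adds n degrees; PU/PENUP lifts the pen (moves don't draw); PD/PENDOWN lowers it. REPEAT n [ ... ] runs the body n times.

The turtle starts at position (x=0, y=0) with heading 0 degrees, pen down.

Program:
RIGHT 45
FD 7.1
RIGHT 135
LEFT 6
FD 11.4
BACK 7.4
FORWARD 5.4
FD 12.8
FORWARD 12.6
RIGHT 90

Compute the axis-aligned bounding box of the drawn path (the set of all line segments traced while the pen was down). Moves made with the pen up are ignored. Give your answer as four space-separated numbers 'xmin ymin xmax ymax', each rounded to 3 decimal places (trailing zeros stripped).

Answer: -29.589 -8.658 5.02 0

Derivation:
Executing turtle program step by step:
Start: pos=(0,0), heading=0, pen down
RT 45: heading 0 -> 315
FD 7.1: (0,0) -> (5.02,-5.02) [heading=315, draw]
RT 135: heading 315 -> 180
LT 6: heading 180 -> 186
FD 11.4: (5.02,-5.02) -> (-6.317,-6.212) [heading=186, draw]
BK 7.4: (-6.317,-6.212) -> (1.042,-5.439) [heading=186, draw]
FD 5.4: (1.042,-5.439) -> (-4.328,-6.003) [heading=186, draw]
FD 12.8: (-4.328,-6.003) -> (-17.058,-7.341) [heading=186, draw]
FD 12.6: (-17.058,-7.341) -> (-29.589,-8.658) [heading=186, draw]
RT 90: heading 186 -> 96
Final: pos=(-29.589,-8.658), heading=96, 6 segment(s) drawn

Segment endpoints: x in {-29.589, -17.058, -6.317, -4.328, 0, 1.042, 5.02}, y in {-8.658, -7.341, -6.212, -6.003, -5.439, -5.02, 0}
xmin=-29.589, ymin=-8.658, xmax=5.02, ymax=0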